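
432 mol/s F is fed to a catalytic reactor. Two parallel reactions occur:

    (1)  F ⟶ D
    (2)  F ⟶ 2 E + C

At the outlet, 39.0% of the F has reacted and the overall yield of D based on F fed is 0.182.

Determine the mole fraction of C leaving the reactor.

0.147

Yield of D: 1ξ₁ / 432 = 0.182 → ξ₁ = 78.62 mol/s.
Conversion of F: 1ξ₁ + 1ξ₂ = 0.39 × 432 = 168.5 → ξ₂ = 89.86 mol/s.
Outlet amounts (n = n₀ + Σ ν·ξ):
  F: 432 − 1(78.62) − 1(89.86) = 263.5
  D: 0 + 1(78.62) = 78.62
  E: 0 + 2(89.86) = 179.7
  C: 0 + 1(89.86) = 89.86
Total out = 611.7 mol/s; y_C = 89.86 / 611.7 = 0.1469.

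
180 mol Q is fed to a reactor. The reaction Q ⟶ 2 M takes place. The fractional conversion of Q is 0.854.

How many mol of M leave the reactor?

307 mol

Q reacted = 0.854 × 180 = 153.7 mol; ν_Q = −1, so ξ = 153.7/1 = 153.7 mol.
Outlet amounts (n = n₀ + ν ξ):
  Q: 180 − 1(153.7) = 26.28
  M: 0 + 2(153.7) = 307.4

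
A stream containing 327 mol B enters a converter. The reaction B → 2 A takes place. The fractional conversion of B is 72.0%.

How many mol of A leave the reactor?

471 mol

B reacted = 0.72 × 327 = 235.4 mol; ν_B = −1, so ξ = 235.4/1 = 235.4 mol.
Outlet amounts (n = n₀ + ν ξ):
  B: 327 − 1(235.4) = 91.56
  A: 0 + 2(235.4) = 470.9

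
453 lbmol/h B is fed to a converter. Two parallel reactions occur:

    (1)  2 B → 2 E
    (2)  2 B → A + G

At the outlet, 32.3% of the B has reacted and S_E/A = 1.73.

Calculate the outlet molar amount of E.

Conversion of B: B consumed = 0.323 × 453 = 146.3 lbmol/h = 2ξ₁ + 2ξ₂.
Selectivity: 2ξ₁ / (1ξ₂) = 1.73 → ξ₁ = 0.865 ξ₂.
Substitute: (2·0.865 + 2) ξ₂ = 146.3 → ξ₂ = 39.23 lbmol/h, ξ₁ = 33.93 lbmol/h.
Outlet amounts (n = n₀ + Σ ν·ξ):
  B: 453 − 2(33.93) − 2(39.23) = 306.7
  E: 0 + 2(33.93) = 67.86
  A: 0 + 1(39.23) = 39.23
  G: 0 + 1(39.23) = 39.23

67.9 lbmol/h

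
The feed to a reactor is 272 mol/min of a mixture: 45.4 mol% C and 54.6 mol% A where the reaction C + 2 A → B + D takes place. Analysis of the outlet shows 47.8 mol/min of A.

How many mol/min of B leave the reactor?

50.4 mol/min

For A: n = n₀ − 2ξ → 47.8 = 148.5 − 2ξ, giving ξ = 50.36 mol/min.
Outlet amounts (n = n₀ + ν ξ):
  C: 123.5 − 1(50.36) = 73.13
  A: 148.5 − 2(50.36) = 47.8
  B: 0 + 1(50.36) = 50.36
  D: 0 + 1(50.36) = 50.36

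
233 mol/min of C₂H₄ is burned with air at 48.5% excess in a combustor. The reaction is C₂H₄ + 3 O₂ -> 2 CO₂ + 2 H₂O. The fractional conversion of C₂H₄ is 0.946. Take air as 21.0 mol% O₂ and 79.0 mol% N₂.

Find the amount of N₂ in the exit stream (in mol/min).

Stoichiometric O₂ = 3 × 233 = 699 mol/min; O₂ fed = 699 × 1.485 = 1038 mol/min.
N₂ fed = 1038 × 79/21 = 3905 mol/min.
Fuel reacted = 0.946 × 233 → ξ = 220.4 mol/min.
Outlet (n = n₀ + ν ξ):
  C₂H₄: 233 − 1(220.4) = 12.58
  O₂: 1038 − 3(220.4) = 376.8
  N₂: 3905 (inert)
  CO₂: 0 + 2(220.4) = 440.8
  H₂O: 0 + 2(220.4) = 440.8

3900 mol/min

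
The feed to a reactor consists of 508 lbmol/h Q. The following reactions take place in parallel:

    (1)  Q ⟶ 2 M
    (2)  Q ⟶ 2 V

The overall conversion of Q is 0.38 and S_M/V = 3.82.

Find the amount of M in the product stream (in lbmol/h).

Conversion of Q: Q consumed = 0.38 × 508 = 193 lbmol/h = 1ξ₁ + 1ξ₂.
Selectivity: 2ξ₁ / (2ξ₂) = 3.82 → ξ₁ = 3.82 ξ₂.
Substitute: (1·3.82 + 1) ξ₂ = 193 → ξ₂ = 40.05 lbmol/h, ξ₁ = 153 lbmol/h.
Outlet amounts (n = n₀ + Σ ν·ξ):
  Q: 508 − 1(153) − 1(40.05) = 315
  M: 0 + 2(153) = 306
  V: 0 + 2(40.05) = 80.1

306 lbmol/h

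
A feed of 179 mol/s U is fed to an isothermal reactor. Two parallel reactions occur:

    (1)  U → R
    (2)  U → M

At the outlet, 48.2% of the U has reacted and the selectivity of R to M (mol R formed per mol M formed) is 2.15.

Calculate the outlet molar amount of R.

Conversion of U: U consumed = 0.482 × 179 = 86.28 mol/s = 1ξ₁ + 1ξ₂.
Selectivity: 1ξ₁ / (1ξ₂) = 2.15 → ξ₁ = 2.15 ξ₂.
Substitute: (1·2.15 + 1) ξ₂ = 86.28 → ξ₂ = 27.39 mol/s, ξ₁ = 58.89 mol/s.
Outlet amounts (n = n₀ + Σ ν·ξ):
  U: 179 − 1(58.89) − 1(27.39) = 92.72
  R: 0 + 1(58.89) = 58.89
  M: 0 + 1(27.39) = 27.39

58.9 mol/s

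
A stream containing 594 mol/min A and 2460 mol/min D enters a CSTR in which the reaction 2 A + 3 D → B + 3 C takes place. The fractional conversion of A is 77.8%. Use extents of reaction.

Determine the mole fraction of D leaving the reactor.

A reacted = 0.778 × 594 = 462.1 mol/min; ν_A = −2, so ξ = 462.1/2 = 231.1 mol/min.
Outlet amounts (n = n₀ + ν ξ):
  A: 594 − 2(231.1) = 131.9
  D: 2460 − 3(231.1) = 1767
  B: 0 + 1(231.1) = 231.1
  C: 0 + 3(231.1) = 693.2
Total out = 2823 mol/min; y_D = 1767 / 2823 = 0.6259.

0.626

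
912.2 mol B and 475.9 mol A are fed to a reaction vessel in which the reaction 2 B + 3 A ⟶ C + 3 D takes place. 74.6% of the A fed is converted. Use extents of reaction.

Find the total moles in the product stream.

A reacted = 0.746 × 475.9 = 355 mol; ν_A = −3, so ξ = 355/3 = 118.3 mol.
Outlet amounts (n = n₀ + ν ξ):
  B: 912.2 − 2(118.3) = 675.5
  A: 475.9 − 3(118.3) = 120.9
  C: 0 + 1(118.3) = 118.3
  D: 0 + 3(118.3) = 355
Total out = 675.5 + 120.9 + 118.3 + 355 = 1270 mol.

1270 mol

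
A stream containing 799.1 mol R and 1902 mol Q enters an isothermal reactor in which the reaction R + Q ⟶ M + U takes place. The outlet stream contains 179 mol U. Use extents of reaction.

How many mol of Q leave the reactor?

For U: n = n₀ + 1ξ → 179 = 0 + 1ξ, giving ξ = 179 mol.
Outlet amounts (n = n₀ + ν ξ):
  R: 799.1 − 1(179) = 620.1
  Q: 1902 − 1(179) = 1723
  M: 0 + 1(179) = 179
  U: 0 + 1(179) = 179

1720 mol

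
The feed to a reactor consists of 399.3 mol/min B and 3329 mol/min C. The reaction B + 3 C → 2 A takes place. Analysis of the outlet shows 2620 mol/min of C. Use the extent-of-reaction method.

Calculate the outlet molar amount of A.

For C: n = n₀ − 3ξ → 2620 = 3329 − 3ξ, giving ξ = 236.3 mol/min.
Outlet amounts (n = n₀ + ν ξ):
  B: 399.3 − 1(236.3) = 163
  C: 3329 − 3(236.3) = 2620
  A: 0 + 2(236.3) = 472.7

473 mol/min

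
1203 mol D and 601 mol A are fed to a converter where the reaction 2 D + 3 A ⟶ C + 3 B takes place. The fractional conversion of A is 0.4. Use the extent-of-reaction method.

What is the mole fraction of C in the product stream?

A reacted = 0.4 × 601 = 240.4 mol; ν_A = −3, so ξ = 240.4/3 = 80.13 mol.
Outlet amounts (n = n₀ + ν ξ):
  D: 1203 − 2(80.13) = 1043
  A: 601 − 3(80.13) = 360.6
  C: 0 + 1(80.13) = 80.13
  B: 0 + 3(80.13) = 240.4
Total out = 1724 mol; y_C = 80.13 / 1724 = 0.04648.

0.0465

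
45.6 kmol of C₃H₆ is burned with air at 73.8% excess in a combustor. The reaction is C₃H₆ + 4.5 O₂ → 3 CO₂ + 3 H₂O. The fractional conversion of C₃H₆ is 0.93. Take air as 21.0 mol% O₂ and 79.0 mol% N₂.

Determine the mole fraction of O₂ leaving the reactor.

Stoichiometric O₂ = 4.5 × 45.6 = 205.2 kmol; O₂ fed = 205.2 × 1.738 = 356.6 kmol.
N₂ fed = 356.6 × 79/21 = 1342 kmol.
Fuel reacted = 0.93 × 45.6 → ξ = 42.41 kmol.
Outlet (n = n₀ + ν ξ):
  C₃H₆: 45.6 − 1(42.41) = 3.192
  O₂: 356.6 − 4.5(42.41) = 165.8
  N₂: 1342 (inert)
  CO₂: 0 + 3(42.41) = 127.2
  H₂O: 0 + 3(42.41) = 127.2
Total out = 1765 kmol; y_O₂ = 165.8 / 1765 = 0.09393.

0.0939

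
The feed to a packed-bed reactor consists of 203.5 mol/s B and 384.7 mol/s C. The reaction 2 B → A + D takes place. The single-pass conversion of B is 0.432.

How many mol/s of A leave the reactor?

B reacted = 0.432 × 203.5 = 87.91 mol/s; ν_B = −2, so ξ = 87.91/2 = 43.96 mol/s.
Outlet amounts (n = n₀ + ν ξ):
  B: 203.5 − 2(43.96) = 115.6
  A: 0 + 1(43.96) = 43.96
  D: 0 + 1(43.96) = 43.96
  C: 384.7 (inert)

44 mol/s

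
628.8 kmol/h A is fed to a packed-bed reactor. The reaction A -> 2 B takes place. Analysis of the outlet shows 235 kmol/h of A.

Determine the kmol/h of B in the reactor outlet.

For A: n = n₀ − 1ξ → 235 = 628.8 − 1ξ, giving ξ = 393.8 kmol/h.
Outlet amounts (n = n₀ + ν ξ):
  A: 628.8 − 1(393.8) = 235
  B: 0 + 2(393.8) = 787.6

788 kmol/h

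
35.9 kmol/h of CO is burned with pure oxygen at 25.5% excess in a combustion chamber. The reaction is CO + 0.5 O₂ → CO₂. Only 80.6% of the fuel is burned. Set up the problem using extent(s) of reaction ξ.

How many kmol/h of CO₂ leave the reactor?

Stoichiometric O₂ = 0.5 × 35.9 = 17.95 kmol/h; O₂ fed = 17.95 × 1.255 = 22.53 kmol/h.
Fuel reacted = 0.806 × 35.9 → ξ = 28.94 kmol/h.
Outlet (n = n₀ + ν ξ):
  CO: 35.9 − 1(28.94) = 6.965
  O₂: 22.53 − 0.5(28.94) = 8.06
  CO₂: 0 + 1(28.94) = 28.94

28.9 kmol/h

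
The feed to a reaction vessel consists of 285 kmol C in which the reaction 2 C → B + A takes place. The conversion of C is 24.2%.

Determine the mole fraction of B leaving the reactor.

C reacted = 0.242 × 285 = 68.97 kmol; ν_C = −2, so ξ = 68.97/2 = 34.48 kmol.
Outlet amounts (n = n₀ + ν ξ):
  C: 285 − 2(34.48) = 216
  B: 0 + 1(34.48) = 34.48
  A: 0 + 1(34.48) = 34.48
Total out = 285 kmol; y_B = 34.48 / 285 = 0.121.

0.121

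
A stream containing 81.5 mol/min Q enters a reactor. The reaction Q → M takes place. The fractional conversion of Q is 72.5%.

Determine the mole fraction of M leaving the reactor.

Q reacted = 0.725 × 81.5 = 59.09 mol/min; ν_Q = −1, so ξ = 59.09/1 = 59.09 mol/min.
Outlet amounts (n = n₀ + ν ξ):
  Q: 81.5 − 1(59.09) = 22.41
  M: 0 + 1(59.09) = 59.09
Total out = 81.5 mol/min; y_M = 59.09 / 81.5 = 0.725.

0.725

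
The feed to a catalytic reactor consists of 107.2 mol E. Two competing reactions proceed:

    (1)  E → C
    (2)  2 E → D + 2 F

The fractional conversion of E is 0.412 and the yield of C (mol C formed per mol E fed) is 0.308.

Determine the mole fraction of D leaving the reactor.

Yield of C: 1ξ₁ / 107.2 = 0.308 → ξ₁ = 33.02 mol.
Conversion of E: 1ξ₁ + 2ξ₂ = 0.412 × 107.2 = 44.17 → ξ₂ = 5.574 mol.
Outlet amounts (n = n₀ + Σ ν·ξ):
  E: 107.2 − 1(33.02) − 2(5.574) = 63.03
  C: 0 + 1(33.02) = 33.02
  D: 0 + 1(5.574) = 5.574
  F: 0 + 2(5.574) = 11.15
Total out = 112.8 mol; y_D = 5.574 / 112.8 = 0.04943.

0.0494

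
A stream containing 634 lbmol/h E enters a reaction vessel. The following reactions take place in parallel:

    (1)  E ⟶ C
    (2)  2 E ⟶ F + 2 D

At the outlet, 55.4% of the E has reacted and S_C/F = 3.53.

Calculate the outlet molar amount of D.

127 lbmol/h

Conversion of E: E consumed = 0.554 × 634 = 351.2 lbmol/h = 1ξ₁ + 2ξ₂.
Selectivity: 1ξ₁ / (1ξ₂) = 3.53 → ξ₁ = 3.53 ξ₂.
Substitute: (1·3.53 + 2) ξ₂ = 351.2 → ξ₂ = 63.51 lbmol/h, ξ₁ = 224.2 lbmol/h.
Outlet amounts (n = n₀ + Σ ν·ξ):
  E: 634 − 1(224.2) − 2(63.51) = 282.8
  C: 0 + 1(224.2) = 224.2
  F: 0 + 1(63.51) = 63.51
  D: 0 + 2(63.51) = 127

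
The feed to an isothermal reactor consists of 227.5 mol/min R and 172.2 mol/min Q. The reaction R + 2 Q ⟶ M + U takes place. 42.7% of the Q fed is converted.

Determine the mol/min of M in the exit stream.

Q reacted = 0.427 × 172.2 = 73.53 mol/min; ν_Q = −2, so ξ = 73.53/2 = 36.76 mol/min.
Outlet amounts (n = n₀ + ν ξ):
  R: 227.5 − 1(36.76) = 190.7
  Q: 172.2 − 2(36.76) = 98.67
  M: 0 + 1(36.76) = 36.76
  U: 0 + 1(36.76) = 36.76

36.8 mol/min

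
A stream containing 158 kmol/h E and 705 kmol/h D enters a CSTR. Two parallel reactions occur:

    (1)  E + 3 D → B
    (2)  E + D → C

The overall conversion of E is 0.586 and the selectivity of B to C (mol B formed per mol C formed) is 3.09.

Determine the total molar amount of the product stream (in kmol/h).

631 kmol/h

Conversion of E: E consumed = 0.586 × 158 = 92.59 kmol/h = 1ξ₁ + 1ξ₂.
Selectivity: 1ξ₁ / (1ξ₂) = 3.09 → ξ₁ = 3.09 ξ₂.
Substitute: (1·3.09 + 1) ξ₂ = 92.59 → ξ₂ = 22.64 kmol/h, ξ₁ = 69.95 kmol/h.
Outlet amounts (n = n₀ + Σ ν·ξ):
  E: 158 − 1(69.95) − 1(22.64) = 65.41
  D: 705 − 3(69.95) − 1(22.64) = 472.5
  B: 0 + 1(69.95) = 69.95
  C: 0 + 1(22.64) = 22.64
Total out = 65.41 + 472.5 + 69.95 + 22.64 = 630.5 kmol/h.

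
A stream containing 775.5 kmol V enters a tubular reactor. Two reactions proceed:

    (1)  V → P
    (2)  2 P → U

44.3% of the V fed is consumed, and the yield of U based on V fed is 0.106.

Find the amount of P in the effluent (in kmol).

Conversion of V: V consumed = 1ξ₁ = 0.443 × 775.5 → ξ₁ = 343.5 kmol.
Yield of U: 1ξ₂ / 775.5 = 0.106 → ξ₂ = 82.2 kmol.
Outlet amounts (n = n₀ + Σ ν·ξ):
  V: 775.5 − 1(343.5) = 432
  P: 0 + 1(343.5) − 2(82.2) = 179.1
  U: 0 + 1(82.2) = 82.2

179 kmol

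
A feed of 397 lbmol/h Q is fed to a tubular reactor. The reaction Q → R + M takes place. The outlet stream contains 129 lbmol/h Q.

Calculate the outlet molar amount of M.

For Q: n = n₀ − 1ξ → 129 = 397 − 1ξ, giving ξ = 268 lbmol/h.
Outlet amounts (n = n₀ + ν ξ):
  Q: 397 − 1(268) = 129
  R: 0 + 1(268) = 268
  M: 0 + 1(268) = 268

268 lbmol/h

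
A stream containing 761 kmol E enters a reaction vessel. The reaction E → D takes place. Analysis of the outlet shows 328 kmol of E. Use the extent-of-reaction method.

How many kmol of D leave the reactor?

For E: n = n₀ − 1ξ → 328 = 761 − 1ξ, giving ξ = 433 kmol.
Outlet amounts (n = n₀ + ν ξ):
  E: 761 − 1(433) = 328
  D: 0 + 1(433) = 433

433 kmol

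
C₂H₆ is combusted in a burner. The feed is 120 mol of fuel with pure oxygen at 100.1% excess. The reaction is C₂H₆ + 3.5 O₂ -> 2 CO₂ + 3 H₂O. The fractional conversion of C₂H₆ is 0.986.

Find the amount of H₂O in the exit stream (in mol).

355 mol

Stoichiometric O₂ = 3.5 × 120 = 420 mol; O₂ fed = 420 × 2.001 = 840.4 mol.
Fuel reacted = 0.986 × 120 → ξ = 118.3 mol.
Outlet (n = n₀ + ν ξ):
  C₂H₆: 120 − 1(118.3) = 1.68
  O₂: 840.4 − 3.5(118.3) = 426.3
  CO₂: 0 + 2(118.3) = 236.6
  H₂O: 0 + 3(118.3) = 355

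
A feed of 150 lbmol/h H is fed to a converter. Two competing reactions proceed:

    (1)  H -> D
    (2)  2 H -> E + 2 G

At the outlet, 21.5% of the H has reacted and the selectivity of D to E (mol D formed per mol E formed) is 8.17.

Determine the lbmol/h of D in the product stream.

Conversion of H: H consumed = 0.215 × 150 = 32.25 lbmol/h = 1ξ₁ + 2ξ₂.
Selectivity: 1ξ₁ / (1ξ₂) = 8.17 → ξ₁ = 8.17 ξ₂.
Substitute: (1·8.17 + 2) ξ₂ = 32.25 → ξ₂ = 3.171 lbmol/h, ξ₁ = 25.91 lbmol/h.
Outlet amounts (n = n₀ + Σ ν·ξ):
  H: 150 − 1(25.91) − 2(3.171) = 117.8
  D: 0 + 1(25.91) = 25.91
  E: 0 + 1(3.171) = 3.171
  G: 0 + 2(3.171) = 6.342

25.9 lbmol/h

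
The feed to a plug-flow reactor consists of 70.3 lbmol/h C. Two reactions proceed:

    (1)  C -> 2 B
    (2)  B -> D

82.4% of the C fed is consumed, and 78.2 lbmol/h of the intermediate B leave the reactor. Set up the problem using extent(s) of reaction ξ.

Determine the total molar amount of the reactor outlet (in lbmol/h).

128 lbmol/h

Conversion of C: C consumed = 1ξ₁ = 0.824 × 70.3 → ξ₁ = 57.93 lbmol/h.
B balance: n_B = 0 + 2ξ₁ − 1ξ₂ = 78.2 → ξ₂ = (2·57.93 − 78.2)/1 = 37.65 lbmol/h.
Outlet amounts (n = n₀ + Σ ν·ξ):
  C: 70.3 − 1(57.93) = 12.37
  B: 0 + 2(57.93) − 1(37.65) = 78.2
  D: 0 + 1(37.65) = 37.65
Total out = 12.37 + 78.2 + 37.65 = 128.2 lbmol/h.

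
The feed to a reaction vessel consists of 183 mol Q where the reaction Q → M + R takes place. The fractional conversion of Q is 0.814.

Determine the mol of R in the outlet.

Q reacted = 0.814 × 183 = 149 mol; ν_Q = −1, so ξ = 149/1 = 149 mol.
Outlet amounts (n = n₀ + ν ξ):
  Q: 183 − 1(149) = 34.04
  M: 0 + 1(149) = 149
  R: 0 + 1(149) = 149

149 mol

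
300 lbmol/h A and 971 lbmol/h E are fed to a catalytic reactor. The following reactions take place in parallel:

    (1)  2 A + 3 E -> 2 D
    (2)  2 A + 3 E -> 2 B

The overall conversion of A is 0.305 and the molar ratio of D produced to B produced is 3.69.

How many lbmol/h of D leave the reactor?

Conversion of A: A consumed = 0.305 × 300 = 91.5 lbmol/h = 2ξ₁ + 2ξ₂.
Selectivity: 2ξ₁ / (2ξ₂) = 3.69 → ξ₁ = 3.69 ξ₂.
Substitute: (2·3.69 + 2) ξ₂ = 91.5 → ξ₂ = 9.755 lbmol/h, ξ₁ = 36 lbmol/h.
Outlet amounts (n = n₀ + Σ ν·ξ):
  A: 300 − 2(36) − 2(9.755) = 208.5
  E: 971 − 3(36) − 3(9.755) = 833.8
  D: 0 + 2(36) = 71.99
  B: 0 + 2(9.755) = 19.51

72 lbmol/h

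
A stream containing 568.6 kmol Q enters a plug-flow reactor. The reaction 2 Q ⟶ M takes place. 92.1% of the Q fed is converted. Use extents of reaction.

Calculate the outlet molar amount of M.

Q reacted = 0.921 × 568.6 = 523.7 kmol; ν_Q = −2, so ξ = 523.7/2 = 261.8 kmol.
Outlet amounts (n = n₀ + ν ξ):
  Q: 568.6 − 2(261.8) = 44.92
  M: 0 + 1(261.8) = 261.8

262 kmol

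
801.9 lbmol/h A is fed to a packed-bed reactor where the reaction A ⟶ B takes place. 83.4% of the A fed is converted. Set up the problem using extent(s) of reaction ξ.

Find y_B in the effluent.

A reacted = 0.834 × 801.9 = 668.8 lbmol/h; ν_A = −1, so ξ = 668.8/1 = 668.8 lbmol/h.
Outlet amounts (n = n₀ + ν ξ):
  A: 801.9 − 1(668.8) = 133.1
  B: 0 + 1(668.8) = 668.8
Total out = 801.9 lbmol/h; y_B = 668.8 / 801.9 = 0.834.

0.834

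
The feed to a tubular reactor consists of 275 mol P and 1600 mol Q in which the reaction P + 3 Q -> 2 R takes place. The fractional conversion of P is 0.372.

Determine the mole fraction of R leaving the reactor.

0.122

P reacted = 0.372 × 275 = 102.3 mol; ν_P = −1, so ξ = 102.3/1 = 102.3 mol.
Outlet amounts (n = n₀ + ν ξ):
  P: 275 − 1(102.3) = 172.7
  Q: 1600 − 3(102.3) = 1293
  R: 0 + 2(102.3) = 204.6
Total out = 1670 mol; y_R = 204.6 / 1670 = 0.1225.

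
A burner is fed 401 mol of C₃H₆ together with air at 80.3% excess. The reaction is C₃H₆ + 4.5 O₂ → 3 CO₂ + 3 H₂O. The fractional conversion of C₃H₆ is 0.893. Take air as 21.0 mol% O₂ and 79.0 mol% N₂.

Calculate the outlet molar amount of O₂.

1640 mol

Stoichiometric O₂ = 4.5 × 401 = 1804 mol; O₂ fed = 1804 × 1.803 = 3254 mol.
N₂ fed = 3254 × 79/21 = 12240 mol.
Fuel reacted = 0.893 × 401 → ξ = 358.1 mol.
Outlet (n = n₀ + ν ξ):
  C₃H₆: 401 − 1(358.1) = 42.91
  O₂: 3254 − 4.5(358.1) = 1642
  N₂: 12240 (inert)
  CO₂: 0 + 3(358.1) = 1074
  H₂O: 0 + 3(358.1) = 1074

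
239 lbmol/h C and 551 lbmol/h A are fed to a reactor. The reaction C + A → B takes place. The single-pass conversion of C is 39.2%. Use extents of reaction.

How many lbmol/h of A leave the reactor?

457 lbmol/h

C reacted = 0.392 × 239 = 93.69 lbmol/h; ν_C = −1, so ξ = 93.69/1 = 93.69 lbmol/h.
Outlet amounts (n = n₀ + ν ξ):
  C: 239 − 1(93.69) = 145.3
  A: 551 − 1(93.69) = 457.3
  B: 0 + 1(93.69) = 93.69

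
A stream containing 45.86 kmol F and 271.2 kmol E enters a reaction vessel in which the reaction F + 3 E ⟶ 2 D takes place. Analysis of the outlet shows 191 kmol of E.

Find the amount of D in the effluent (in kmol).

For E: n = n₀ − 3ξ → 191 = 271.2 − 3ξ, giving ξ = 26.73 kmol.
Outlet amounts (n = n₀ + ν ξ):
  F: 45.86 − 1(26.73) = 19.13
  E: 271.2 − 3(26.73) = 191
  D: 0 + 2(26.73) = 53.47

53.5 kmol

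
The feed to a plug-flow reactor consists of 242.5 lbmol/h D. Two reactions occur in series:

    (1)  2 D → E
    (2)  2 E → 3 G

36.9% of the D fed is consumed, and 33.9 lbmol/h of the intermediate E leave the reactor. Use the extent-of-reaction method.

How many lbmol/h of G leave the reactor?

16.3 lbmol/h

Conversion of D: D consumed = 2ξ₁ = 0.369 × 242.5 → ξ₁ = 44.74 lbmol/h.
E balance: n_E = 0 + 1ξ₁ − 2ξ₂ = 33.9 → ξ₂ = (1·44.74 − 33.9)/2 = 5.421 lbmol/h.
Outlet amounts (n = n₀ + Σ ν·ξ):
  D: 242.5 − 2(44.74) = 153
  E: 0 + 1(44.74) − 2(5.421) = 33.9
  G: 0 + 3(5.421) = 16.26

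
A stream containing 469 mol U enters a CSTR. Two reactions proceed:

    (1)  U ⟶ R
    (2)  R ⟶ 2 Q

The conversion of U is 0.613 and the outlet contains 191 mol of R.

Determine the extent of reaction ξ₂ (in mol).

ξ₂ = 96.5 mol

Conversion of U: U consumed = 1ξ₁ = 0.613 × 469 → ξ₁ = 287.5 mol.
R balance: n_R = 0 + 1ξ₁ − 1ξ₂ = 191 → ξ₂ = (1·287.5 − 191)/1 = 96.5 mol.
Outlet amounts (n = n₀ + Σ ν·ξ):
  U: 469 − 1(287.5) = 181.5
  R: 0 + 1(287.5) − 1(96.5) = 191
  Q: 0 + 2(96.5) = 193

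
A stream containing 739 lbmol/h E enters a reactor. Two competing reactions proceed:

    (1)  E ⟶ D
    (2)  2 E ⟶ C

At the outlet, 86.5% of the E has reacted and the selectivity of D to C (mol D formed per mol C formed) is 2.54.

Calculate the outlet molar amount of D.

358 lbmol/h

Conversion of E: E consumed = 0.865 × 739 = 639.2 lbmol/h = 1ξ₁ + 2ξ₂.
Selectivity: 1ξ₁ / (1ξ₂) = 2.54 → ξ₁ = 2.54 ξ₂.
Substitute: (1·2.54 + 2) ξ₂ = 639.2 → ξ₂ = 140.8 lbmol/h, ξ₁ = 357.6 lbmol/h.
Outlet amounts (n = n₀ + Σ ν·ξ):
  E: 739 − 1(357.6) − 2(140.8) = 99.77
  D: 0 + 1(357.6) = 357.6
  C: 0 + 1(140.8) = 140.8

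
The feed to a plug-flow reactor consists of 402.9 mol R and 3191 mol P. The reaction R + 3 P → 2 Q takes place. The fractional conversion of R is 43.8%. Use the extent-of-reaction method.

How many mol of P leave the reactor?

2660 mol

R reacted = 0.438 × 402.9 = 176.5 mol; ν_R = −1, so ξ = 176.5/1 = 176.5 mol.
Outlet amounts (n = n₀ + ν ξ):
  R: 402.9 − 1(176.5) = 226.4
  P: 3191 − 3(176.5) = 2662
  Q: 0 + 2(176.5) = 352.9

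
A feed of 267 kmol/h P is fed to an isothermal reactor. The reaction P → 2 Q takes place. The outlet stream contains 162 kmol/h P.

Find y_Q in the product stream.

0.565

For P: n = n₀ − 1ξ → 162 = 267 − 1ξ, giving ξ = 105 kmol/h.
Outlet amounts (n = n₀ + ν ξ):
  P: 267 − 1(105) = 162
  Q: 0 + 2(105) = 210
Total out = 372 kmol/h; y_Q = 210 / 372 = 0.5645.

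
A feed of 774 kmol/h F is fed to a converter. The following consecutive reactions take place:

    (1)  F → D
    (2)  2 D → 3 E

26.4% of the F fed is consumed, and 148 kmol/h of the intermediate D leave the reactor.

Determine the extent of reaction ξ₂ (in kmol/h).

ξ₂ = 28.2 kmol/h

Conversion of F: F consumed = 1ξ₁ = 0.264 × 774 → ξ₁ = 204.3 kmol/h.
D balance: n_D = 0 + 1ξ₁ − 2ξ₂ = 148 → ξ₂ = (1·204.3 − 148)/2 = 28.17 kmol/h.
Outlet amounts (n = n₀ + Σ ν·ξ):
  F: 774 − 1(204.3) = 569.7
  D: 0 + 1(204.3) − 2(28.17) = 148
  E: 0 + 3(28.17) = 84.5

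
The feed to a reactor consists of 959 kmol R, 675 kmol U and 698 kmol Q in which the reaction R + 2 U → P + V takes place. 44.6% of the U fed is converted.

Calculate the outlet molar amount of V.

U reacted = 0.446 × 675 = 301.1 kmol; ν_U = −2, so ξ = 301.1/2 = 150.5 kmol.
Outlet amounts (n = n₀ + ν ξ):
  R: 959 − 1(150.5) = 808.5
  U: 675 − 2(150.5) = 373.9
  P: 0 + 1(150.5) = 150.5
  V: 0 + 1(150.5) = 150.5
  Q: 698 (inert)

151 kmol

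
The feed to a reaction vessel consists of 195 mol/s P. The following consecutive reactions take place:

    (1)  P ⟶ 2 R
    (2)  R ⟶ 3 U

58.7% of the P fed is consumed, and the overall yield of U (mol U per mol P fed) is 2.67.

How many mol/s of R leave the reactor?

Conversion of P: P consumed = 1ξ₁ = 0.587 × 195 → ξ₁ = 114.5 mol/s.
Yield of U: 3ξ₂ / 195 = 2.67 → ξ₂ = 173.5 mol/s.
Outlet amounts (n = n₀ + Σ ν·ξ):
  P: 195 − 1(114.5) = 80.54
  R: 0 + 2(114.5) − 1(173.5) = 55.38
  U: 0 + 3(173.5) = 520.6

55.4 mol/s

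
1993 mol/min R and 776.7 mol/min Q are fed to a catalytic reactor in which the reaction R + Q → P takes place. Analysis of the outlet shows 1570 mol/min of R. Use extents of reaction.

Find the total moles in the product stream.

For R: n = n₀ − 1ξ → 1570 = 1993 − 1ξ, giving ξ = 423 mol/min.
Outlet amounts (n = n₀ + ν ξ):
  R: 1993 − 1(423) = 1570
  Q: 776.7 − 1(423) = 353.7
  P: 0 + 1(423) = 423
Total out = 1570 + 353.7 + 423 = 2347 mol/min.

2350 mol/min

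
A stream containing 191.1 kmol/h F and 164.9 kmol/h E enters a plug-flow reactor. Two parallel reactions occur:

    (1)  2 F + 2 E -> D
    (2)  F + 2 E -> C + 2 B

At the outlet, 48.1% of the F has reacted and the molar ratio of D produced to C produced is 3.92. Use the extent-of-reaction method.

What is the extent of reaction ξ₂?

Conversion of F: F consumed = 0.481 × 191.1 = 91.92 kmol/h = 2ξ₁ + 1ξ₂.
Selectivity: 1ξ₁ / (1ξ₂) = 3.92 → ξ₁ = 3.92 ξ₂.
Substitute: (2·3.92 + 1) ξ₂ = 91.92 → ξ₂ = 10.4 kmol/h, ξ₁ = 40.76 kmol/h.
Outlet amounts (n = n₀ + Σ ν·ξ):
  F: 191.1 − 2(40.76) − 1(10.4) = 99.18
  E: 164.9 − 2(40.76) − 2(10.4) = 62.58
  D: 0 + 1(40.76) = 40.76
  C: 0 + 1(10.4) = 10.4
  B: 0 + 2(10.4) = 20.8

ξ₂ = 10.4 kmol/h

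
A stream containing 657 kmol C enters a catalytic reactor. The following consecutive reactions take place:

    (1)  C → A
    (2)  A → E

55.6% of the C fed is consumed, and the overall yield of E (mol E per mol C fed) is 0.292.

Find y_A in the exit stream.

0.264

Conversion of C: C consumed = 1ξ₁ = 0.556 × 657 → ξ₁ = 365.3 kmol.
Yield of E: 1ξ₂ / 657 = 0.292 → ξ₂ = 191.8 kmol.
Outlet amounts (n = n₀ + Σ ν·ξ):
  C: 657 − 1(365.3) = 291.7
  A: 0 + 1(365.3) − 1(191.8) = 173.4
  E: 0 + 1(191.8) = 191.8
Total out = 657 kmol; y_A = 173.4 / 657 = 0.264.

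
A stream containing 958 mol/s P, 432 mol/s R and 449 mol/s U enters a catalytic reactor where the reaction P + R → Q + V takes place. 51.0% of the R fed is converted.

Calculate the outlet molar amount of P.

R reacted = 0.51 × 432 = 220.3 mol/s; ν_R = −1, so ξ = 220.3/1 = 220.3 mol/s.
Outlet amounts (n = n₀ + ν ξ):
  P: 958 − 1(220.3) = 737.7
  R: 432 − 1(220.3) = 211.7
  Q: 0 + 1(220.3) = 220.3
  V: 0 + 1(220.3) = 220.3
  U: 449 (inert)

738 mol/s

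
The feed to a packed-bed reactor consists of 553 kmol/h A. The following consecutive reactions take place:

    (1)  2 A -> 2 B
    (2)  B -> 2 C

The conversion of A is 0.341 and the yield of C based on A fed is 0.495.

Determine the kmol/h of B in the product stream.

51.7 kmol/h

Conversion of A: A consumed = 2ξ₁ = 0.341 × 553 → ξ₁ = 94.29 kmol/h.
Yield of C: 2ξ₂ / 553 = 0.495 → ξ₂ = 136.9 kmol/h.
Outlet amounts (n = n₀ + Σ ν·ξ):
  A: 553 − 2(94.29) = 364.4
  B: 0 + 2(94.29) − 1(136.9) = 51.71
  C: 0 + 2(136.9) = 273.7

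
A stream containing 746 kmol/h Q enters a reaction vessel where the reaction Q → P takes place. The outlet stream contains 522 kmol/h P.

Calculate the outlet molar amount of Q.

For P: n = n₀ + 1ξ → 522 = 0 + 1ξ, giving ξ = 522 kmol/h.
Outlet amounts (n = n₀ + ν ξ):
  Q: 746 − 1(522) = 224
  P: 0 + 1(522) = 522

224 kmol/h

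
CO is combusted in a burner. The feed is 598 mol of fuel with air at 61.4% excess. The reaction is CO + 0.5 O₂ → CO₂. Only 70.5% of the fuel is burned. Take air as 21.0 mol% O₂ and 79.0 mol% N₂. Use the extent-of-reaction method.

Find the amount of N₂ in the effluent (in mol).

1820 mol

Stoichiometric O₂ = 0.5 × 598 = 299 mol; O₂ fed = 299 × 1.614 = 482.6 mol.
N₂ fed = 482.6 × 79/21 = 1815 mol.
Fuel reacted = 0.705 × 598 → ξ = 421.6 mol.
Outlet (n = n₀ + ν ξ):
  CO: 598 − 1(421.6) = 176.4
  O₂: 482.6 − 0.5(421.6) = 271.8
  N₂: 1815 (inert)
  CO₂: 0 + 1(421.6) = 421.6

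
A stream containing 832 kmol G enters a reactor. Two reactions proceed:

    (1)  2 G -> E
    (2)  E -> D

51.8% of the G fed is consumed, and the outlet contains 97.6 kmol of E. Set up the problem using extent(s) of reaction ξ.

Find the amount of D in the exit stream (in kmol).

Conversion of G: G consumed = 2ξ₁ = 0.518 × 832 → ξ₁ = 215.5 kmol.
E balance: n_E = 0 + 1ξ₁ − 1ξ₂ = 97.6 → ξ₂ = (1·215.5 − 97.6)/1 = 117.9 kmol.
Outlet amounts (n = n₀ + Σ ν·ξ):
  G: 832 − 2(215.5) = 401
  E: 0 + 1(215.5) − 1(117.9) = 97.6
  D: 0 + 1(117.9) = 117.9

118 kmol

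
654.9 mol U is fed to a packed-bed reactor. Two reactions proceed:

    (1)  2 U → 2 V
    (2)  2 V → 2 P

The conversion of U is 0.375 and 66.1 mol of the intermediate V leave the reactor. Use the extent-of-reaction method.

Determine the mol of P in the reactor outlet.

179 mol

Conversion of U: U consumed = 2ξ₁ = 0.375 × 654.9 → ξ₁ = 122.8 mol.
V balance: n_V = 0 + 2ξ₁ − 2ξ₂ = 66.1 → ξ₂ = (2·122.8 − 66.1)/2 = 89.74 mol.
Outlet amounts (n = n₀ + Σ ν·ξ):
  U: 654.9 − 2(122.8) = 409.3
  V: 0 + 2(122.8) − 2(89.74) = 66.1
  P: 0 + 2(89.74) = 179.5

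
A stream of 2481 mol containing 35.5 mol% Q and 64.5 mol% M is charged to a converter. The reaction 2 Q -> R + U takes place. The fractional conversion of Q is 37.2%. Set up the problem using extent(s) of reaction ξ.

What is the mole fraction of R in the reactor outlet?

Q reacted = 0.372 × 880.8 = 327.6 mol; ν_Q = −2, so ξ = 327.6/2 = 163.8 mol.
Outlet amounts (n = n₀ + ν ξ):
  Q: 880.8 − 2(163.8) = 553.1
  R: 0 + 1(163.8) = 163.8
  U: 0 + 1(163.8) = 163.8
  M: 1600 (inert)
Total out = 2481 mol; y_R = 163.8 / 2481 = 0.06603.

0.066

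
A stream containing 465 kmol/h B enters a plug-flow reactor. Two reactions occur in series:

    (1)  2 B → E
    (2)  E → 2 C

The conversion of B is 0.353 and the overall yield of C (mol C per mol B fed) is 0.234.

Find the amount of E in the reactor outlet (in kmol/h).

Conversion of B: B consumed = 2ξ₁ = 0.353 × 465 → ξ₁ = 82.07 kmol/h.
Yield of C: 2ξ₂ / 465 = 0.234 → ξ₂ = 54.41 kmol/h.
Outlet amounts (n = n₀ + Σ ν·ξ):
  B: 465 − 2(82.07) = 300.9
  E: 0 + 1(82.07) − 1(54.41) = 27.67
  C: 0 + 2(54.41) = 108.8

27.7 kmol/h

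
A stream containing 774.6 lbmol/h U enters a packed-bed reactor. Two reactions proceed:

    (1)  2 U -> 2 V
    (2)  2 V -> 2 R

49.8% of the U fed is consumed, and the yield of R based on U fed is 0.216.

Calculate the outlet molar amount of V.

Conversion of U: U consumed = 2ξ₁ = 0.498 × 774.6 → ξ₁ = 192.9 lbmol/h.
Yield of R: 2ξ₂ / 774.6 = 0.216 → ξ₂ = 83.66 lbmol/h.
Outlet amounts (n = n₀ + Σ ν·ξ):
  U: 774.6 − 2(192.9) = 388.8
  V: 0 + 2(192.9) − 2(83.66) = 218.4
  R: 0 + 2(83.66) = 167.3

218 lbmol/h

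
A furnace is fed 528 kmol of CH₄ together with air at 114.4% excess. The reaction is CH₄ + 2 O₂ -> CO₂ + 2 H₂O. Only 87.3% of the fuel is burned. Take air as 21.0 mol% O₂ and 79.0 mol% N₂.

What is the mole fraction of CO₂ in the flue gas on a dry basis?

0.0444

Stoichiometric O₂ = 2 × 528 = 1056 kmol; O₂ fed = 1056 × 2.144 = 2264 kmol.
N₂ fed = 2264 × 79/21 = 8517 kmol.
Fuel reacted = 0.873 × 528 → ξ = 460.9 kmol.
Outlet (n = n₀ + ν ξ):
  CH₄: 528 − 1(460.9) = 67.06
  O₂: 2264 − 2(460.9) = 1342
  N₂: 8517 (inert)
  CO₂: 0 + 1(460.9) = 460.9
  H₂O: 0 + 2(460.9) = 921.9
Dry total = 10390 kmol; y_CO₂ (dry) = 460.9 / 10390 = 0.04438.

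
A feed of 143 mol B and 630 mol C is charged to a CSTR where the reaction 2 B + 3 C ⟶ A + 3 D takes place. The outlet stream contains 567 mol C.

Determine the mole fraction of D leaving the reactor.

0.0838

For C: n = n₀ − 3ξ → 567 = 630 − 3ξ, giving ξ = 21 mol.
Outlet amounts (n = n₀ + ν ξ):
  B: 143 − 2(21) = 101
  C: 630 − 3(21) = 567
  A: 0 + 1(21) = 21
  D: 0 + 3(21) = 63
Total out = 752 mol; y_D = 63 / 752 = 0.08378.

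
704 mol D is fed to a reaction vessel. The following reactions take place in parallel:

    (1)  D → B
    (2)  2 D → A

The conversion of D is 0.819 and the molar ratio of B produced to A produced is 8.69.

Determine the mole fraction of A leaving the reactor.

0.083

Conversion of D: D consumed = 0.819 × 704 = 576.6 mol = 1ξ₁ + 2ξ₂.
Selectivity: 1ξ₁ / (1ξ₂) = 8.69 → ξ₁ = 8.69 ξ₂.
Substitute: (1·8.69 + 2) ξ₂ = 576.6 → ξ₂ = 53.94 mol, ξ₁ = 468.7 mol.
Outlet amounts (n = n₀ + Σ ν·ξ):
  D: 704 − 1(468.7) − 2(53.94) = 127.4
  B: 0 + 1(468.7) = 468.7
  A: 0 + 1(53.94) = 53.94
Total out = 650.1 mol; y_A = 53.94 / 650.1 = 0.08297.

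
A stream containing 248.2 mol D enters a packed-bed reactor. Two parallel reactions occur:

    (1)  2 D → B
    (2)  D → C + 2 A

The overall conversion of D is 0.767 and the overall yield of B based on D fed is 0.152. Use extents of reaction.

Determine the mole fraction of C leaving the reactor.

Yield of B: 1ξ₁ / 248.2 = 0.152 → ξ₁ = 37.73 mol.
Conversion of D: 2ξ₁ + 1ξ₂ = 0.767 × 248.2 = 190.4 → ξ₂ = 114.9 mol.
Outlet amounts (n = n₀ + Σ ν·ξ):
  D: 248.2 − 2(37.73) − 1(114.9) = 57.83
  B: 0 + 1(37.73) = 37.73
  C: 0 + 1(114.9) = 114.9
  A: 0 + 2(114.9) = 229.8
Total out = 440.3 mol; y_C = 114.9 / 440.3 = 0.261.

0.261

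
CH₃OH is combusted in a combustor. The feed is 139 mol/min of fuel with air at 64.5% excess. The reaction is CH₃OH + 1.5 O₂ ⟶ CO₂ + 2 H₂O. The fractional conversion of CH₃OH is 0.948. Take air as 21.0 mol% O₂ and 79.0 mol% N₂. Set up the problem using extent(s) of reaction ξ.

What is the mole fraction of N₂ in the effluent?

Stoichiometric O₂ = 1.5 × 139 = 208.5 mol/min; O₂ fed = 208.5 × 1.645 = 343 mol/min.
N₂ fed = 343 × 79/21 = 1290 mol/min.
Fuel reacted = 0.948 × 139 → ξ = 131.8 mol/min.
Outlet (n = n₀ + ν ξ):
  CH₃OH: 139 − 1(131.8) = 7.228
  O₂: 343 − 1.5(131.8) = 145.3
  N₂: 1290 (inert)
  CO₂: 0 + 1(131.8) = 131.8
  H₂O: 0 + 2(131.8) = 263.5
Total out = 1838 mol/min; y_N₂ = 1290 / 1838 = 0.7019.

0.702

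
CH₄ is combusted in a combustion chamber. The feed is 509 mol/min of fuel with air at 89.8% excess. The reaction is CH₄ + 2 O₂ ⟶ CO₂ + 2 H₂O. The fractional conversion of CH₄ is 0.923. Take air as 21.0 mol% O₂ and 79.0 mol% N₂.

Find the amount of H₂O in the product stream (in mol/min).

Stoichiometric O₂ = 2 × 509 = 1018 mol/min; O₂ fed = 1018 × 1.898 = 1932 mol/min.
N₂ fed = 1932 × 79/21 = 7269 mol/min.
Fuel reacted = 0.923 × 509 → ξ = 469.8 mol/min.
Outlet (n = n₀ + ν ξ):
  CH₄: 509 − 1(469.8) = 39.19
  O₂: 1932 − 2(469.8) = 992.6
  N₂: 7269 (inert)
  CO₂: 0 + 1(469.8) = 469.8
  H₂O: 0 + 2(469.8) = 939.6

940 mol/min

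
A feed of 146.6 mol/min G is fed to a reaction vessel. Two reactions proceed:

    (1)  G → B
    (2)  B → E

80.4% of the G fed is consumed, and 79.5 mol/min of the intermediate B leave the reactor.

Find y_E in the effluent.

0.262

Conversion of G: G consumed = 1ξ₁ = 0.804 × 146.6 → ξ₁ = 117.9 mol/min.
B balance: n_B = 0 + 1ξ₁ − 1ξ₂ = 79.5 → ξ₂ = (1·117.9 − 79.5)/1 = 38.37 mol/min.
Outlet amounts (n = n₀ + Σ ν·ξ):
  G: 146.6 − 1(117.9) = 28.73
  B: 0 + 1(117.9) − 1(38.37) = 79.5
  E: 0 + 1(38.37) = 38.37
Total out = 146.6 mol/min; y_E = 38.37 / 146.6 = 0.2617.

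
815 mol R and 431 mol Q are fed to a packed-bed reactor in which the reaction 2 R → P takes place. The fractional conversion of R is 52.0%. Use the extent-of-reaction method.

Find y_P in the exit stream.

0.205

R reacted = 0.52 × 815 = 423.8 mol; ν_R = −2, so ξ = 423.8/2 = 211.9 mol.
Outlet amounts (n = n₀ + ν ξ):
  R: 815 − 2(211.9) = 391.2
  P: 0 + 1(211.9) = 211.9
  Q: 431 (inert)
Total out = 1034 mol; y_P = 211.9 / 1034 = 0.2049.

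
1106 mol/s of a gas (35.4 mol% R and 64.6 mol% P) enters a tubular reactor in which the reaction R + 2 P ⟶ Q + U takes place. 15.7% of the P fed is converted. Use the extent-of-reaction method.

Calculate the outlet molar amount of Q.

P reacted = 0.157 × 714.5 = 112.2 mol/s; ν_P = −2, so ξ = 112.2/2 = 56.09 mol/s.
Outlet amounts (n = n₀ + ν ξ):
  R: 391.5 − 1(56.09) = 335.4
  P: 714.5 − 2(56.09) = 602.3
  Q: 0 + 1(56.09) = 56.09
  U: 0 + 1(56.09) = 56.09

56.1 mol/s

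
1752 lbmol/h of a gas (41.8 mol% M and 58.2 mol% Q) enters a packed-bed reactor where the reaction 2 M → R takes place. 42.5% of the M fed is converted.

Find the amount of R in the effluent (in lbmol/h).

M reacted = 0.425 × 732.3 = 311.2 lbmol/h; ν_M = −2, so ξ = 311.2/2 = 155.6 lbmol/h.
Outlet amounts (n = n₀ + ν ξ):
  M: 732.3 − 2(155.6) = 421.1
  R: 0 + 1(155.6) = 155.6
  Q: 1020 (inert)

156 lbmol/h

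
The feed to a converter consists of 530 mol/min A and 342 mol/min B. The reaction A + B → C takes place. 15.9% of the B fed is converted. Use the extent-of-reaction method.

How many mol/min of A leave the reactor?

B reacted = 0.159 × 342 = 54.38 mol/min; ν_B = −1, so ξ = 54.38/1 = 54.38 mol/min.
Outlet amounts (n = n₀ + ν ξ):
  A: 530 − 1(54.38) = 475.6
  B: 342 − 1(54.38) = 287.6
  C: 0 + 1(54.38) = 54.38

476 mol/min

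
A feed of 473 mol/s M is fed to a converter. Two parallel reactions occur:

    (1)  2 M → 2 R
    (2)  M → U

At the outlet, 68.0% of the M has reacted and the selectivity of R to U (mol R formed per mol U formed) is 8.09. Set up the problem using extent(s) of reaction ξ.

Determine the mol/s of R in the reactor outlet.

286 mol/s

Conversion of M: M consumed = 0.68 × 473 = 321.6 mol/s = 2ξ₁ + 1ξ₂.
Selectivity: 2ξ₁ / (1ξ₂) = 8.09 → ξ₁ = 4.045 ξ₂.
Substitute: (2·4.045 + 1) ξ₂ = 321.6 → ξ₂ = 35.38 mol/s, ξ₁ = 143.1 mol/s.
Outlet amounts (n = n₀ + Σ ν·ξ):
  M: 473 − 2(143.1) − 1(35.38) = 151.4
  R: 0 + 2(143.1) = 286.3
  U: 0 + 1(35.38) = 35.38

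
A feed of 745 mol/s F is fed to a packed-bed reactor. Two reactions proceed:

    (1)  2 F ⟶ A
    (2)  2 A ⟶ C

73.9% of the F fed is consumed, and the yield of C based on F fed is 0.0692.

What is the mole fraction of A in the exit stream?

Conversion of F: F consumed = 2ξ₁ = 0.739 × 745 → ξ₁ = 275.3 mol/s.
Yield of C: 1ξ₂ / 745 = 0.0692 → ξ₂ = 51.55 mol/s.
Outlet amounts (n = n₀ + Σ ν·ξ):
  F: 745 − 2(275.3) = 194.4
  A: 0 + 1(275.3) − 2(51.55) = 172.2
  C: 0 + 1(51.55) = 51.55
Total out = 418.2 mol/s; y_A = 172.2 / 418.2 = 0.4117.

0.412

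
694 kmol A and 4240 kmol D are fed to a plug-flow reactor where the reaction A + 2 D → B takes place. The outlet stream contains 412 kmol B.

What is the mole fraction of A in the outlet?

0.0686

For B: n = n₀ + 1ξ → 412 = 0 + 1ξ, giving ξ = 412 kmol.
Outlet amounts (n = n₀ + ν ξ):
  A: 694 − 1(412) = 282
  D: 4240 − 2(412) = 3416
  B: 0 + 1(412) = 412
Total out = 4110 kmol; y_A = 282 / 4110 = 0.06861.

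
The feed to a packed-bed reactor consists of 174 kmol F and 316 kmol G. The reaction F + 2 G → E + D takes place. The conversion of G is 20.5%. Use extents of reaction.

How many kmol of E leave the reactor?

G reacted = 0.205 × 316 = 64.78 kmol; ν_G = −2, so ξ = 64.78/2 = 32.39 kmol.
Outlet amounts (n = n₀ + ν ξ):
  F: 174 − 1(32.39) = 141.6
  G: 316 − 2(32.39) = 251.2
  E: 0 + 1(32.39) = 32.39
  D: 0 + 1(32.39) = 32.39

32.4 kmol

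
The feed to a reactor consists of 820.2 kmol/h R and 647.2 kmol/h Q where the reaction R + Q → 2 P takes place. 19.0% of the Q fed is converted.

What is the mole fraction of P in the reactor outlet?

Q reacted = 0.19 × 647.2 = 123 kmol/h; ν_Q = −1, so ξ = 123/1 = 123 kmol/h.
Outlet amounts (n = n₀ + ν ξ):
  R: 820.2 − 1(123) = 697.2
  Q: 647.2 − 1(123) = 524.2
  P: 0 + 2(123) = 245.9
Total out = 1467 kmol/h; y_P = 245.9 / 1467 = 0.1676.

0.168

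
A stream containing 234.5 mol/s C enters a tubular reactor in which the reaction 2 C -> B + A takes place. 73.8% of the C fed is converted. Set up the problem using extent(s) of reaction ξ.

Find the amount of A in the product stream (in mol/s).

86.5 mol/s

C reacted = 0.738 × 234.5 = 173.1 mol/s; ν_C = −2, so ξ = 173.1/2 = 86.53 mol/s.
Outlet amounts (n = n₀ + ν ξ):
  C: 234.5 − 2(86.53) = 61.44
  B: 0 + 1(86.53) = 86.53
  A: 0 + 1(86.53) = 86.53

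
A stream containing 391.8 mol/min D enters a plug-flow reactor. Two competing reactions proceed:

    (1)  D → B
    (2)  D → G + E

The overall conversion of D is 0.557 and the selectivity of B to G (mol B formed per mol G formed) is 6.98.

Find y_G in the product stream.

Conversion of D: D consumed = 0.557 × 391.8 = 218.2 mol/min = 1ξ₁ + 1ξ₂.
Selectivity: 1ξ₁ / (1ξ₂) = 6.98 → ξ₁ = 6.98 ξ₂.
Substitute: (1·6.98 + 1) ξ₂ = 218.2 → ξ₂ = 27.35 mol/min, ξ₁ = 190.9 mol/min.
Outlet amounts (n = n₀ + Σ ν·ξ):
  D: 391.8 − 1(190.9) − 1(27.35) = 173.6
  B: 0 + 1(190.9) = 190.9
  G: 0 + 1(27.35) = 27.35
  E: 0 + 1(27.35) = 27.35
Total out = 419.1 mol/min; y_G = 27.35 / 419.1 = 0.06525.

0.0652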